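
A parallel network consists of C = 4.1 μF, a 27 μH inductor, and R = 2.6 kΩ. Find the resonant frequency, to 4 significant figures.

15.13 kHz

ω₀ = 1/√(LC) = 1/√(2.7e-05 × 4.1e-06) = 95040 rad/s
f₀ = ω₀/(2π) = 15.13 kHz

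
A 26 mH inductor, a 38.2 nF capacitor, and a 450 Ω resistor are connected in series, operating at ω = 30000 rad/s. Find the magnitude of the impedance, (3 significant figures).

459 Ω

X_L = ωL = 780 Ω
X_C = 1/(ωC) = 873 Ω
Net reactance X = X_L − X_C = -92.6 Ω
Z = 450 − j92.6 Ω
|Z| = √(450² + 92.6²) = 459 Ω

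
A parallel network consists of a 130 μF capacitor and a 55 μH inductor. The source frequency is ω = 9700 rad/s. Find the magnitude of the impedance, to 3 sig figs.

1.63 Ω

X_L = ωL = 0.533 Ω
X_C = 1/(ωC) = 0.793 Ω
Parallel: admittances add. Y = 1/(jωL) + jωC
Y = (0 − j0.613) S
|Y| = 0.613 S → |Z| = 1/|Y| = 1.63 Ω, ∠Z = −∠Y = 90.0°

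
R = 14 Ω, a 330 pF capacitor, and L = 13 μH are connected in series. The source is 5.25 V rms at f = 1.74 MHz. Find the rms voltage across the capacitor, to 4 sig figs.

ω = 2πf = 1.093e+07 rad/s
X_L = ωL = 142.1 Ω
X_C = 1/(ωC) = 277.2 Ω
Net reactance X = X_L − X_C = -135.1 Ω
Z = 14.00 − j135.1 Ω
|Z| = √(14.00² + 135.1²) = 135.8 Ω
I = V/|Z| = 38.67 mA
V_C = I·|Z_C| = 0.03867 × 277.2 = 10.72 V

10.72 V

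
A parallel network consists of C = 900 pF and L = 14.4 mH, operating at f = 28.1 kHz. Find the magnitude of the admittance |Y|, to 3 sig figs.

234 μS

ω = 2πf = 176600 rad/s
X_L = ωL = 2540 Ω
X_C = 1/(ωC) = 6290 Ω
Parallel: admittances add. Y = 1/(jωL) + jωC
Y = (0 − j0.000234) S
|Y| = 0.000234 S → |Z| = 1/|Y| = 4270 Ω, ∠Z = −∠Y = 90.0°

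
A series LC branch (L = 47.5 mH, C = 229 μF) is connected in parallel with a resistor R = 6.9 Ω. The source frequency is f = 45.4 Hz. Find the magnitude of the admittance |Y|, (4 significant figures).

586.8 mS

ω = 2πf = 285.3 rad/s
X_L = ωL = 13.55 Ω
X_C = 1/(ωC) = 15.31 Ω
Branch 1: Z₁ = R = 6.900 Ω
Branch 2 (series LC): Z₂ = j(X_L − X_C) = −j1.759 Ω
Parallel: Z = Z₁Z₂/(Z₁+Z₂), |Z| = 1.704 Ω, ∠Z = -75.70°
|Y| = 1/|Z| = 586.8 mS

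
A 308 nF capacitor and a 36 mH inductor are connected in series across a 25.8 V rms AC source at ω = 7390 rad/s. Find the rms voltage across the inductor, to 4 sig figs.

39.61 V

X_L = ωL = 266.0 Ω
X_C = 1/(ωC) = 439.3 Ω
Net reactance X = X_L − X_C = -173.3 Ω
Z = − j173.3 Ω
|Z| = √(0² + 173.3²) = 173.3 Ω
I = V/|Z| = 148.9 mA
V_L = I·|Z_L| = 0.1489 × 266.0 = 39.61 V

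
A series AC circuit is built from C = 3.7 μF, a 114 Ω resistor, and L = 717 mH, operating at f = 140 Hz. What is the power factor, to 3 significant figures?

ω = 2πf = 879.6 rad/s
X_L = ωL = 631 Ω
X_C = 1/(ωC) = 307 Ω
Net reactance X = X_L − X_C = 323 Ω
Z = 114 + j323 Ω
|Z| = √(114² + 323²) = 343 Ω
∠Z = arctan(323/114) = 70.6°
cos φ = cos(70.6°) = 0.332

0.332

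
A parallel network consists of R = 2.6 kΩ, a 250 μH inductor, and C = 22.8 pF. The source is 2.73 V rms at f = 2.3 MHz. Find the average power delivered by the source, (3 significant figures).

2.87 mW

ω = 2πf = 1.445e+07 rad/s
X_L = ωL = 3610 Ω
X_C = 1/(ωC) = 3030 Ω
Parallel: admittances add. Y = 1/R + 1/(jωL) + jωC
Y = (0.000385 + j5.27e-05) S
|Y| = 0.000388 S → |Z| = 1/|Y| = 2580 Ω, ∠Z = −∠Y = -7.80°
I = V/|Z| = 1.06 mA
P = VI cos φ = 2.73 × 0.00106 × cos(-7.80°) = 2.87 mW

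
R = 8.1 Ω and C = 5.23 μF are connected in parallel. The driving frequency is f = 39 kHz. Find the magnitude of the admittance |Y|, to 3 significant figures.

1.29 S

ω = 2πf = 245000 rad/s
X_C = 1/(ωC) = 0.780 Ω
Parallel: admittances add. Y = 1/R + jωC
Y = (0.123 + j1.28) S
|Y| = 1.29 S → |Z| = 1/|Y| = 0.777 Ω, ∠Z = −∠Y = -84.5°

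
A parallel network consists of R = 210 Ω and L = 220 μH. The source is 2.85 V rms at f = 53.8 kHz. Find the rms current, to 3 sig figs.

40.7 mA

ω = 2πf = 338000 rad/s
X_L = ωL = 74.4 Ω
Parallel: admittances add. Y = 1/R + 1/(jωL)
Y = (0.00476 − j0.0134) S
|Y| = 0.0143 S → |Z| = 1/|Y| = 70.1 Ω, ∠Z = −∠Y = 70.5°
I = V/|Z| = 2.85/70.1 = 40.7 mA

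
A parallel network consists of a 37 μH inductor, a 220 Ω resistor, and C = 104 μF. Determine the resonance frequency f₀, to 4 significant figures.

2.566 kHz

ω₀ = 1/√(LC) = 1/√(3.7e-05 × 0.000104) = 16120 rad/s
f₀ = ω₀/(2π) = 2.566 kHz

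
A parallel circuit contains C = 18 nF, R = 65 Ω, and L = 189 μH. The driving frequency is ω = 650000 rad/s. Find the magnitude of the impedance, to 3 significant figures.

63.3 Ω

X_L = ωL = 123 Ω
X_C = 1/(ωC) = 85.5 Ω
Parallel: admittances add. Y = 1/R + 1/(jωL) + jωC
Y = (0.0154 + j0.00356) S
|Y| = 0.0158 S → |Z| = 1/|Y| = 63.3 Ω, ∠Z = −∠Y = -13.0°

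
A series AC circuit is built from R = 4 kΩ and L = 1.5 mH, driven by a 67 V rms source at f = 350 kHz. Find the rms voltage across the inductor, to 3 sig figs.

ω = 2πf = 2.199e+06 rad/s
X_L = ωL = 3300 Ω
Z = 4000 + j3300 Ω
|Z| = √(4000² + 3300²) = 5180 Ω
I = V/|Z| = 12.9 mA
V_L = I·|Z_L| = 0.0129 × 3300 = 42.6 V

42.6 V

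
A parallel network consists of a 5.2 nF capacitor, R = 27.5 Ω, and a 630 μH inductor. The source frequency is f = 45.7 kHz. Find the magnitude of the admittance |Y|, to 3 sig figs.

36.6 mS

ω = 2πf = 287100 rad/s
X_L = ωL = 181 Ω
X_C = 1/(ωC) = 670 Ω
Parallel: admittances add. Y = 1/R + 1/(jωL) + jωC
Y = (0.0364 − j0.00403) S
|Y| = 0.0366 S → |Z| = 1/|Y| = 27.3 Ω, ∠Z = −∠Y = 6.33°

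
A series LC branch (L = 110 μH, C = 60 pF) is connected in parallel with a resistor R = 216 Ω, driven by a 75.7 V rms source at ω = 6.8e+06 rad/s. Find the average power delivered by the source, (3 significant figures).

X_L = ωL = 748 Ω
X_C = 1/(ωC) = 2450 Ω
Branch 1: Z₁ = R = 216 Ω
Branch 2 (series LC): Z₂ = j(X_L − X_C) = −j1700 Ω
Parallel: Z = Z₁Z₂/(Z₁+Z₂), |Z| = 214 Ω, ∠Z = -7.23°
I = V/|Z| = 353 mA
P = VI cos φ = 75.7 × 0.353 × cos(-7.23°) = 26.5 W

26.5 W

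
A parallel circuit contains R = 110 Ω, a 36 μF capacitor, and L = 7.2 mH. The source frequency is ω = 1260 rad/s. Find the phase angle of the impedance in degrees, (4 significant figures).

X_L = ωL = 9.072 Ω
X_C = 1/(ωC) = 22.05 Ω
Parallel: admittances add. Y = 1/R + 1/(jωL) + jωC
Y = (0.009091 − j0.06487) S
|Y| = 0.06550 S → |Z| = 1/|Y| = 15.27 Ω, ∠Z = −∠Y = 82.02°

82.02°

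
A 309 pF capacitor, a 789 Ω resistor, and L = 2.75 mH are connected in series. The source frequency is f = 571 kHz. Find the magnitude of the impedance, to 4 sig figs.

8999 Ω

ω = 2πf = 3.588e+06 rad/s
X_L = ωL = 9866 Ω
X_C = 1/(ωC) = 902.0 Ω
Net reactance X = X_L − X_C = 8964 Ω
Z = 789.0 + j8964 Ω
|Z| = √(789.0² + 8964²) = 8999 Ω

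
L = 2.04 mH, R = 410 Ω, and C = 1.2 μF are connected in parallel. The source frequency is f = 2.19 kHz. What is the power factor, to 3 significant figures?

0.127

ω = 2πf = 13760 rad/s
X_L = ωL = 28.1 Ω
X_C = 1/(ωC) = 60.6 Ω
Parallel: admittances add. Y = 1/R + 1/(jωL) + jωC
Y = (0.00244 − j0.0191) S
|Y| = 0.0193 S → |Z| = 1/|Y| = 51.9 Ω, ∠Z = −∠Y = 82.7°
cos φ = cos(82.7°) = 0.127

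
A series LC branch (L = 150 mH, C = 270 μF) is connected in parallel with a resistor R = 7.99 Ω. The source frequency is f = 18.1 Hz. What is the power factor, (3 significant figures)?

0.889

ω = 2πf = 113.7 rad/s
X_L = ωL = 17.1 Ω
X_C = 1/(ωC) = 32.6 Ω
Branch 1: Z₁ = R = 7.99 Ω
Branch 2 (series LC): Z₂ = j(X_L − X_C) = −j15.5 Ω
Parallel: Z = Z₁Z₂/(Z₁+Z₂), |Z| = 7.10 Ω, ∠Z = -27.3°
cos φ = cos(-27.3°) = 0.889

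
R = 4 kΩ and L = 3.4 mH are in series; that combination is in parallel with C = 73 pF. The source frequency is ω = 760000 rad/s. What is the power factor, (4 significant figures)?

0.9492

X_L = ωL = 2584 Ω
X_C = 1/(ωC) = 18020 Ω
Branch 1 (R+jX_L): Z₁ = 4000 + j2584 Ω, |Z₁| = 4762 Ω
Branch 2 (−jX_C): Z₂ = −j18020 Ω
Parallel: Z = Z₁Z₂/(Z₁+Z₂), |Z| = 5381 Ω, ∠Z = 18.34°
cos φ = cos(18.34°) = 0.9492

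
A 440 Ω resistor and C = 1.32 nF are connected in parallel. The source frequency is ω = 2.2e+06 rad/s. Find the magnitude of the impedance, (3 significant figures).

X_C = 1/(ωC) = 344 Ω
Parallel: admittances add. Y = 1/R + jωC
Y = (0.00227 + j0.00290) S
|Y| = 0.00369 S → |Z| = 1/|Y| = 271 Ω, ∠Z = −∠Y = -52.0°

271 Ω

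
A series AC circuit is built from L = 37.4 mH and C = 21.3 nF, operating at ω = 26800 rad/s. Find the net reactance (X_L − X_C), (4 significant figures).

-749.5 Ω

X_L = ωL = 1002 Ω
X_C = 1/(ωC) = 1752 Ω
X = 1002 − 1752 = -749.5 Ω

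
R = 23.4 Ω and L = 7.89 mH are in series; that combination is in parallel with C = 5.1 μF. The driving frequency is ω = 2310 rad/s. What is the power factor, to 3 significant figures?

X_L = ωL = 18.2 Ω
X_C = 1/(ωC) = 84.9 Ω
Branch 1 (R+jX_L): Z₁ = 23.4 + j18.2 Ω, |Z₁| = 29.7 Ω
Branch 2 (−jX_C): Z₂ = −j84.9 Ω
Parallel: Z = Z₁Z₂/(Z₁+Z₂), |Z| = 35.6 Ω, ∠Z = 18.6°
cos φ = cos(18.6°) = 0.948

0.948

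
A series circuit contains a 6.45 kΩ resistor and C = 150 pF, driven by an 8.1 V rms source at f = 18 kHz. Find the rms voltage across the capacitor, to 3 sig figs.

8.05 V

ω = 2πf = 113100 rad/s
X_C = 1/(ωC) = 58900 Ω
Z = 6450 − j58900 Ω
|Z| = √(6450² + 58900²) = 59300 Ω
I = V/|Z| = 137 μA
V_C = I·|Z_C| = 0.000137 × 58900 = 8.05 V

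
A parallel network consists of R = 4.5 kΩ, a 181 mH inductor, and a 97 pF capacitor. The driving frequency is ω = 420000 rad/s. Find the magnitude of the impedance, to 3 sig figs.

X_L = ωL = 76000 Ω
X_C = 1/(ωC) = 24500 Ω
Parallel: admittances add. Y = 1/R + 1/(jωL) + jωC
Y = (0.000222 + j2.76e-05) S
|Y| = 0.000224 S → |Z| = 1/|Y| = 4470 Ω, ∠Z = −∠Y = -7.08°

4470 Ω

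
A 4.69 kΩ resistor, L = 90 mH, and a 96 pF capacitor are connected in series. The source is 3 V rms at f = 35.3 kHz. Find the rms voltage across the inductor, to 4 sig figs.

ω = 2πf = 221800 rad/s
X_L = ωL = 19960 Ω
X_C = 1/(ωC) = 46960 Ω
Net reactance X = X_L − X_C = -27000 Ω
Z = 4690 − j27000 Ω
|Z| = √(4690² + 27000²) = 27410 Ω
I = V/|Z| = 109.5 μA
V_L = I·|Z_L| = 0.0001095 × 19960 = 2.185 V

2.185 V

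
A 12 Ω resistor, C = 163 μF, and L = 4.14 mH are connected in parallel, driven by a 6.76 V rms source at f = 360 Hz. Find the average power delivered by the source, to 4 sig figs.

3.808 W

ω = 2πf = 2262 rad/s
X_L = ωL = 9.364 Ω
X_C = 1/(ωC) = 2.712 Ω
Parallel: admittances add. Y = 1/R + 1/(jωL) + jωC
Y = (0.08333 + j0.2619) S
|Y| = 0.2748 S → |Z| = 1/|Y| = 3.638 Ω, ∠Z = −∠Y = -72.35°
I = V/|Z| = 1.858 A
P = VI cos φ = 6.76 × 1.858 × cos(-72.35°) = 3.808 W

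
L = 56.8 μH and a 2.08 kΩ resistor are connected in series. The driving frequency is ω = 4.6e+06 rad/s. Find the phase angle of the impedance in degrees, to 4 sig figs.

7.160°

X_L = ωL = 261.3 Ω
Z = 2080 + j261.3 Ω
|Z| = √(2080² + 261.3²) = 2096 Ω
∠Z = arctan(261.3/2080) = 7.160°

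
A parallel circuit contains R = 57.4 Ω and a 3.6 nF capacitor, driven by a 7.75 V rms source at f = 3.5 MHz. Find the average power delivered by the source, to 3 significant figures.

ω = 2πf = 2.199e+07 rad/s
X_C = 1/(ωC) = 12.6 Ω
Parallel: admittances add. Y = 1/R + jωC
Y = (0.0174 + j0.0792) S
|Y| = 0.0811 S → |Z| = 1/|Y| = 12.3 Ω, ∠Z = −∠Y = -77.6°
I = V/|Z| = 628 mA
P = VI cos φ = 7.75 × 0.628 × cos(-77.6°) = 1.05 W

1.05 W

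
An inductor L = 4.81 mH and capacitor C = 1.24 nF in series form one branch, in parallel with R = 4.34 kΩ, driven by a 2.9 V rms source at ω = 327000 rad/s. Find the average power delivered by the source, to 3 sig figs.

1.94 mW

X_L = ωL = 1570 Ω
X_C = 1/(ωC) = 2470 Ω
Branch 1: Z₁ = R = 4340 Ω
Branch 2 (series LC): Z₂ = j(X_L − X_C) = −j893 Ω
Parallel: Z = Z₁Z₂/(Z₁+Z₂), |Z| = 875 Ω, ∠Z = -78.4°
I = V/|Z| = 3.31 mA
P = VI cos φ = 2.9 × 0.00331 × cos(-78.4°) = 1.94 mW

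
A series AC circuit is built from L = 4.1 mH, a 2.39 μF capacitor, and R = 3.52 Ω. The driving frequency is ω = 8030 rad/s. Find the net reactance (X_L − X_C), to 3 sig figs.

X_L = ωL = 32.9 Ω
X_C = 1/(ωC) = 52.1 Ω
X = 32.9 − 52.1 = -19.2 Ω

-19.2 Ω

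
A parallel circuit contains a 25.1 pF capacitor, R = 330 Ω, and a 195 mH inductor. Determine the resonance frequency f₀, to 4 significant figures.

71.94 kHz

ω₀ = 1/√(LC) = 1/√(0.195 × 2.51e-11) = 452000 rad/s
f₀ = ω₀/(2π) = 71.94 kHz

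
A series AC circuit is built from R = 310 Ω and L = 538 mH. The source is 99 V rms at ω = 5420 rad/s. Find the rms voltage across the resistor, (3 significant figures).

X_L = ωL = 2920 Ω
Z = 310 + j2920 Ω
|Z| = √(310² + 2920²) = 2930 Ω
I = V/|Z| = 33.8 mA
V_R = I·|Z_R| = 0.0338 × 310 = 10.5 V

10.5 V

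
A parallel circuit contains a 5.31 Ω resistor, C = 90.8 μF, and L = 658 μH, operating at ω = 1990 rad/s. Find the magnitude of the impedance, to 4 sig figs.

X_L = ωL = 1.309 Ω
X_C = 1/(ωC) = 5.534 Ω
Parallel: admittances add. Y = 1/R + 1/(jωL) + jωC
Y = (0.1883 − j0.5830) S
|Y| = 0.6127 S → |Z| = 1/|Y| = 1.632 Ω, ∠Z = −∠Y = 72.10°

1.632 Ω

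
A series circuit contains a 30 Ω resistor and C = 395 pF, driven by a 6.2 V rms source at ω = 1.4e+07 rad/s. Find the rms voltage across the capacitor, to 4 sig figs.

6.116 V

X_C = 1/(ωC) = 180.8 Ω
Z = 30.00 − j180.8 Ω
|Z| = √(30.00² + 180.8²) = 183.3 Ω
I = V/|Z| = 33.82 mA
V_C = I·|Z_C| = 0.03382 × 180.8 = 6.116 V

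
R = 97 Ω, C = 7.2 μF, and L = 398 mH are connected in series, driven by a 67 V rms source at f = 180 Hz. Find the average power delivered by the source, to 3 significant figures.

ω = 2πf = 1131 rad/s
X_L = ωL = 450 Ω
X_C = 1/(ωC) = 123 Ω
Net reactance X = X_L − X_C = 327 Ω
Z = 97.0 + j327 Ω
|Z| = √(97.0² + 327²) = 341 Ω
∠Z = arctan(327/97.0) = 73.5°
I = V/|Z| = 196 mA
P = VI cos φ = 67 × 0.196 × cos(73.5°) = 3.74 W

3.74 W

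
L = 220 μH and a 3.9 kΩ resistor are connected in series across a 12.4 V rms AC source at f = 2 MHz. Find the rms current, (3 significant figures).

ω = 2πf = 1.257e+07 rad/s
X_L = ωL = 2760 Ω
Z = 3900 + j2760 Ω
|Z| = √(3900² + 2760²) = 4780 Ω
I = V/|Z| = 12.4/4780 = 2.59 mA

2.59 mA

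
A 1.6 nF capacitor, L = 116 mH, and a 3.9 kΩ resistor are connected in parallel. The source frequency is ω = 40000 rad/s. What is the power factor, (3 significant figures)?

0.861

X_L = ωL = 4640 Ω
X_C = 1/(ωC) = 15600 Ω
Parallel: admittances add. Y = 1/R + 1/(jωL) + jωC
Y = (0.000256 − j0.000152) S
|Y| = 0.000298 S → |Z| = 1/|Y| = 3360 Ω, ∠Z = −∠Y = 30.6°
cos φ = cos(30.6°) = 0.861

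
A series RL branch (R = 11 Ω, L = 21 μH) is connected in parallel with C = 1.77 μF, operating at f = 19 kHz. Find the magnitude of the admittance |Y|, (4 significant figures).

210.2 mS

ω = 2πf = 119400 rad/s
X_L = ωL = 2.507 Ω
X_C = 1/(ωC) = 4.733 Ω
Branch 1 (R+jX_L): Z₁ = 11.00 + j2.507 Ω, |Z₁| = 11.28 Ω
Branch 2 (−jX_C): Z₂ = −j4.733 Ω
Parallel: Z = Z₁Z₂/(Z₁+Z₂), |Z| = 4.757 Ω, ∠Z = -65.72°
|Y| = 1/|Z| = 210.2 mS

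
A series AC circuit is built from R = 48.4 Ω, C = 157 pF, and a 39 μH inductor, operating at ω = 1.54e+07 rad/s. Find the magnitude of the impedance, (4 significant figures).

X_L = ωL = 600.6 Ω
X_C = 1/(ωC) = 413.6 Ω
Net reactance X = X_L − X_C = 187.0 Ω
Z = 48.40 + j187.0 Ω
|Z| = √(48.40² + 187.0²) = 193.2 Ω

193.2 Ω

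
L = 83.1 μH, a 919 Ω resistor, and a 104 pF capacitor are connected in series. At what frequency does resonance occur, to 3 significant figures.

ω₀ = 1/√(LC) = 1/√(8.31e-05 × 1.04e-10) = 1.076e+07 rad/s
f₀ = ω₀/(2π) = 1.71 MHz

1.71 MHz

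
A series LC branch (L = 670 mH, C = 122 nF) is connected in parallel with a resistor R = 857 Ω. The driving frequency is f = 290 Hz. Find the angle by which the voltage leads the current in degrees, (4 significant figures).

ω = 2πf = 1822 rad/s
X_L = ωL = 1221 Ω
X_C = 1/(ωC) = 4498 Ω
Branch 1: Z₁ = R = 857.0 Ω
Branch 2 (series LC): Z₂ = j(X_L − X_C) = −j3278 Ω
Parallel: Z = Z₁Z₂/(Z₁+Z₂), |Z| = 829.1 Ω, ∠Z = -14.65°

-14.65°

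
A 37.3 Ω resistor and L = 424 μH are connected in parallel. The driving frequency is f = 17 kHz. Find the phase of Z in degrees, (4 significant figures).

39.47°

ω = 2πf = 106800 rad/s
X_L = ωL = 45.29 Ω
Parallel: admittances add. Y = 1/R + 1/(jωL)
Y = (0.02681 − j0.02208) S
|Y| = 0.03473 S → |Z| = 1/|Y| = 28.79 Ω, ∠Z = −∠Y = 39.47°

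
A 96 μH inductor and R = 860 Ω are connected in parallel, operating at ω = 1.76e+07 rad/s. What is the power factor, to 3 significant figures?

0.891

X_L = ωL = 1690 Ω
Parallel: admittances add. Y = 1/R + 1/(jωL)
Y = (0.00116 − j0.000592) S
|Y| = 0.00130 S → |Z| = 1/|Y| = 766 Ω, ∠Z = −∠Y = 27.0°
cos φ = cos(27.0°) = 0.891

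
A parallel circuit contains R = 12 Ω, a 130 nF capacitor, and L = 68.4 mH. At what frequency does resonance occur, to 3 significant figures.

1.69 kHz

ω₀ = 1/√(LC) = 1/√(0.0684 × 1.3e-07) = 10600 rad/s
f₀ = ω₀/(2π) = 1.69 kHz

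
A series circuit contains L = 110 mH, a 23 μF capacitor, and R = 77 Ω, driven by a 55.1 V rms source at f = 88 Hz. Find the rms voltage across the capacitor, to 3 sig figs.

54.8 V

ω = 2πf = 552.9 rad/s
X_L = ωL = 60.8 Ω
X_C = 1/(ωC) = 78.6 Ω
Net reactance X = X_L − X_C = -17.8 Ω
Z = 77.0 − j17.8 Ω
|Z| = √(77.0² + 17.8²) = 79.0 Ω
I = V/|Z| = 697 mA
V_C = I·|Z_C| = 0.697 × 78.6 = 54.8 V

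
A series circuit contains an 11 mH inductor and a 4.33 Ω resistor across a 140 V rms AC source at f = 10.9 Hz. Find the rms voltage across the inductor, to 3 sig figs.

24.0 V

ω = 2πf = 68.49 rad/s
X_L = ωL = 0.753 Ω
Z = 4.33 + j0.753 Ω
|Z| = √(4.33² + 0.753²) = 4.40 Ω
I = V/|Z| = 31.9 A
V_L = I·|Z_L| = 31.9 × 0.753 = 24.0 V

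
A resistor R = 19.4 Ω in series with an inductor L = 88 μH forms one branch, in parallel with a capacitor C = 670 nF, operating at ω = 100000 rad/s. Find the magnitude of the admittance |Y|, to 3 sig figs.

X_L = ωL = 8.80 Ω
X_C = 1/(ωC) = 14.9 Ω
Branch 1 (R+jX_L): Z₁ = 19.4 + j8.80 Ω, |Z₁| = 21.3 Ω
Branch 2 (−jX_C): Z₂ = −j14.9 Ω
Parallel: Z = Z₁Z₂/(Z₁+Z₂), |Z| = 15.6 Ω, ∠Z = -48.1°
|Y| = 1/|Z| = 64.0 mS

64.0 mS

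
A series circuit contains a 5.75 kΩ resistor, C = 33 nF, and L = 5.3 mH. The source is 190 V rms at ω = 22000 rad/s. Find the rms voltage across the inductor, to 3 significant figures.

X_L = ωL = 117 Ω
X_C = 1/(ωC) = 1380 Ω
Net reactance X = X_L − X_C = -1260 Ω
Z = 5750 − j1260 Ω
|Z| = √(5750² + 1260²) = 5890 Ω
I = V/|Z| = 32.3 mA
V_L = I·|Z_L| = 0.0323 × 117 = 3.76 V

3.76 V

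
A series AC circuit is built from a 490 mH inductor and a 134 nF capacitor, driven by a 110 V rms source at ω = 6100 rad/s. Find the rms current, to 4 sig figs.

X_L = ωL = 2989 Ω
X_C = 1/(ωC) = 1223 Ω
Net reactance X = X_L − X_C = 1766 Ω
Z = j1766 Ω
|Z| = √(0² + 1766²) = 1766 Ω
I = V/|Z| = 110/1766 = 62.30 mA

62.30 mA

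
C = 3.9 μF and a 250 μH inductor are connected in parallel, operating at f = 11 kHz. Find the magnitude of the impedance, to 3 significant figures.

ω = 2πf = 69120 rad/s
X_L = ωL = 17.3 Ω
X_C = 1/(ωC) = 3.71 Ω
Parallel: admittances add. Y = 1/(jωL) + jωC
Y = (0 + j0.212) S
|Y| = 0.212 S → |Z| = 1/|Y| = 4.72 Ω, ∠Z = −∠Y = -90.0°

4.72 Ω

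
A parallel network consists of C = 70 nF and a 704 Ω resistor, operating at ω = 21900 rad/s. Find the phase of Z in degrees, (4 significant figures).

X_C = 1/(ωC) = 652.3 Ω
Parallel: admittances add. Y = 1/R + jωC
Y = (0.001420 + j0.001533) S
|Y| = 0.002090 S → |Z| = 1/|Y| = 478.5 Ω, ∠Z = −∠Y = -47.18°

-47.18°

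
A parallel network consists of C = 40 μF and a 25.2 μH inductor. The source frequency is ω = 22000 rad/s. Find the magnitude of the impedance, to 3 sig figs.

X_L = ωL = 0.554 Ω
X_C = 1/(ωC) = 1.14 Ω
Parallel: admittances add. Y = 1/(jωL) + jωC
Y = (0 − j0.924) S
|Y| = 0.924 S → |Z| = 1/|Y| = 1.08 Ω, ∠Z = −∠Y = 90.0°

1.08 Ω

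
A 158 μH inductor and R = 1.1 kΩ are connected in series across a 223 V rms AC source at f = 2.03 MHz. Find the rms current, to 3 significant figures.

ω = 2πf = 1.275e+07 rad/s
X_L = ωL = 2020 Ω
Z = 1100 + j2020 Ω
|Z| = √(1100² + 2020²) = 2300 Ω
I = V/|Z| = 223/2300 = 97.1 mA

97.1 mA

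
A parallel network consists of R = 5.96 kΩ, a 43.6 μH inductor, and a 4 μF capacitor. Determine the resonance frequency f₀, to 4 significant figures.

ω₀ = 1/√(LC) = 1/√(4.36e-05 × 4e-06) = 75720 rad/s
f₀ = ω₀/(2π) = 12.05 kHz

12.05 kHz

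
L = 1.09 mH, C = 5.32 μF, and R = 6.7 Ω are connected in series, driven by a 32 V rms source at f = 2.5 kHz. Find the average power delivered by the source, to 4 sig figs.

96.00 W

ω = 2πf = 15710 rad/s
X_L = ωL = 17.12 Ω
X_C = 1/(ωC) = 11.97 Ω
Net reactance X = X_L − X_C = 5.155 Ω
Z = 6.700 + j5.155 Ω
|Z| = √(6.700² + 5.155²) = 8.454 Ω
∠Z = arctan(5.155/6.700) = 37.58°
I = V/|Z| = 3.785 A
P = VI cos φ = 32 × 3.785 × cos(37.58°) = 96.00 W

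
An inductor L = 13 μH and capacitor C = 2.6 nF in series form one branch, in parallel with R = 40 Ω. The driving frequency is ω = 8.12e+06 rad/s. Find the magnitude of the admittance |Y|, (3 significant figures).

X_L = ωL = 106 Ω
X_C = 1/(ωC) = 47.4 Ω
Branch 1: Z₁ = R = 40.0 Ω
Branch 2 (series LC): Z₂ = j(X_L − X_C) = j58.2 Ω
Parallel: Z = Z₁Z₂/(Z₁+Z₂), |Z| = 33.0 Ω, ∠Z = 34.5°
|Y| = 1/|Z| = 30.3 mS

30.3 mS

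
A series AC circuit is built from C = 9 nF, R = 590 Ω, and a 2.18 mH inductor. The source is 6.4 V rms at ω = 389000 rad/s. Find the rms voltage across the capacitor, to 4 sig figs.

X_L = ωL = 848.0 Ω
X_C = 1/(ωC) = 285.6 Ω
Net reactance X = X_L − X_C = 562.4 Ω
Z = 590.0 + j562.4 Ω
|Z| = √(590.0² + 562.4²) = 815.1 Ω
I = V/|Z| = 7.852 mA
V_C = I·|Z_C| = 0.007852 × 285.6 = 2.243 V

2.243 V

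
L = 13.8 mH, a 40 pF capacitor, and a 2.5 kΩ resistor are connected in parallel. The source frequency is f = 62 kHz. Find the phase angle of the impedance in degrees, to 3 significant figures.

23.1°

ω = 2πf = 389600 rad/s
X_L = ωL = 5380 Ω
X_C = 1/(ωC) = 64200 Ω
Parallel: admittances add. Y = 1/R + 1/(jωL) + jωC
Y = (0.000400 − j0.000170) S
|Y| = 0.000435 S → |Z| = 1/|Y| = 2300 Ω, ∠Z = −∠Y = 23.1°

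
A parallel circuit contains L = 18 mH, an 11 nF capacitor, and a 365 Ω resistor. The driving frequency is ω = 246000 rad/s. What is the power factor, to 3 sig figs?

0.741

X_L = ωL = 4430 Ω
X_C = 1/(ωC) = 370 Ω
Parallel: admittances add. Y = 1/R + 1/(jωL) + jωC
Y = (0.00274 + j0.00248) S
|Y| = 0.00370 S → |Z| = 1/|Y| = 271 Ω, ∠Z = −∠Y = -42.2°
cos φ = cos(-42.2°) = 0.741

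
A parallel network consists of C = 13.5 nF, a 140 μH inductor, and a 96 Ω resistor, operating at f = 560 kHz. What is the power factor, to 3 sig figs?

0.223

ω = 2πf = 3.519e+06 rad/s
X_L = ωL = 493 Ω
X_C = 1/(ωC) = 21.1 Ω
Parallel: admittances add. Y = 1/R + 1/(jωL) + jωC
Y = (0.0104 + j0.0455) S
|Y| = 0.0466 S → |Z| = 1/|Y| = 21.4 Ω, ∠Z = −∠Y = -77.1°
cos φ = cos(-77.1°) = 0.223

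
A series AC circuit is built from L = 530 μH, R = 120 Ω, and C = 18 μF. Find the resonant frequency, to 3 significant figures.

1.63 kHz

ω₀ = 1/√(LC) = 1/√(0.00053 × 1.8e-05) = 10240 rad/s
f₀ = ω₀/(2π) = 1.63 kHz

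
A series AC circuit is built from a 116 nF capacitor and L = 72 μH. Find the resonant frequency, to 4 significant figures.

55.07 kHz

ω₀ = 1/√(LC) = 1/√(7.2e-05 × 1.16e-07) = 346000 rad/s
f₀ = ω₀/(2π) = 55.07 kHz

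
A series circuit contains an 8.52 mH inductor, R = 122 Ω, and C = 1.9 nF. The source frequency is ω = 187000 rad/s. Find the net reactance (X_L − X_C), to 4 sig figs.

-1221 Ω

X_L = ωL = 1593 Ω
X_C = 1/(ωC) = 2815 Ω
X = 1593 − 2815 = -1221 Ω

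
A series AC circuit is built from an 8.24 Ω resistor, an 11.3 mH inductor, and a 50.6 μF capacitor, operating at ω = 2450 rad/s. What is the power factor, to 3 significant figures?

X_L = ωL = 27.7 Ω
X_C = 1/(ωC) = 8.07 Ω
Net reactance X = X_L − X_C = 19.6 Ω
Z = 8.24 + j19.6 Ω
|Z| = √(8.24² + 19.6²) = 21.3 Ω
∠Z = arctan(19.6/8.24) = 67.2°
cos φ = cos(67.2°) = 0.387

0.387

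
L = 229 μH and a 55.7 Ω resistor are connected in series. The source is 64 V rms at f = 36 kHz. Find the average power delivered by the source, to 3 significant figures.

ω = 2πf = 226200 rad/s
X_L = ωL = 51.8 Ω
Z = 55.7 + j51.8 Ω
|Z| = √(55.7² + 51.8²) = 76.1 Ω
∠Z = arctan(51.8/55.7) = 42.9°
I = V/|Z| = 841 mA
P = VI cos φ = 64 × 0.841 × cos(42.9°) = 39.4 W

39.4 W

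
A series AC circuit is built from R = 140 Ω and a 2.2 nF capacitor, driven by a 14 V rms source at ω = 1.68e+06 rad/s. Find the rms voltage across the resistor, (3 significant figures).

X_C = 1/(ωC) = 271 Ω
Z = 140 − j271 Ω
|Z| = √(140² + 271²) = 305 Ω
I = V/|Z| = 46.0 mA
V_R = I·|Z_R| = 0.0460 × 140 = 6.43 V

6.43 V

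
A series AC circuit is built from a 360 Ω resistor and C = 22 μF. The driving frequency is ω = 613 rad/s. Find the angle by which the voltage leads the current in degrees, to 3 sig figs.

-11.6°

X_C = 1/(ωC) = 74.2 Ω
Z = 360 − j74.2 Ω
|Z| = √(360² + 74.2²) = 368 Ω
∠Z = arctan(-74.2/360) = -11.6°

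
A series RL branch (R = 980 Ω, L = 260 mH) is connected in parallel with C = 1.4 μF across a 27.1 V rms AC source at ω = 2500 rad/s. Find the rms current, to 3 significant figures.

84.3 mA

X_L = ωL = 650 Ω
X_C = 1/(ωC) = 286 Ω
Branch 1 (R+jX_L): Z₁ = 980 + j650 Ω, |Z₁| = 1180 Ω
Branch 2 (−jX_C): Z₂ = −j286 Ω
Parallel: Z = Z₁Z₂/(Z₁+Z₂), |Z| = 321 Ω, ∠Z = -76.8°
I = V/|Z| = 27.1/321 = 84.3 mA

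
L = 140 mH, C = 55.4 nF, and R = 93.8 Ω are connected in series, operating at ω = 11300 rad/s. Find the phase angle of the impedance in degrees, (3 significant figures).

-9.32°

X_L = ωL = 1580 Ω
X_C = 1/(ωC) = 1600 Ω
Net reactance X = X_L − X_C = -15.4 Ω
Z = 93.8 − j15.4 Ω
|Z| = √(93.8² + 15.4²) = 95.1 Ω
∠Z = arctan(-15.4/93.8) = -9.32°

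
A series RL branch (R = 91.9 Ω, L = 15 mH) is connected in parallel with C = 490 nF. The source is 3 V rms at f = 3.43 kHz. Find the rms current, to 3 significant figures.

23.2 mA

ω = 2πf = 21550 rad/s
X_L = ωL = 323 Ω
X_C = 1/(ωC) = 94.7 Ω
Branch 1 (R+jX_L): Z₁ = 91.9 + j323 Ω, |Z₁| = 336 Ω
Branch 2 (−jX_C): Z₂ = −j94.7 Ω
Parallel: Z = Z₁Z₂/(Z₁+Z₂), |Z| = 129 Ω, ∠Z = -84.0°
I = V/|Z| = 3/129 = 23.2 mA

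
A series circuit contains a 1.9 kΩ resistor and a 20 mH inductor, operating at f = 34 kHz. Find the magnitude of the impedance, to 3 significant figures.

ω = 2πf = 213600 rad/s
X_L = ωL = 4270 Ω
Z = 1900 + j4270 Ω
|Z| = √(1900² + 4270²) = 4680 Ω

4680 Ω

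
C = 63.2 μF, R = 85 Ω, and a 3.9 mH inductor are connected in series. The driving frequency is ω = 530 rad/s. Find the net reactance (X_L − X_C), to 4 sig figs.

-27.79 Ω

X_L = ωL = 2.067 Ω
X_C = 1/(ωC) = 29.85 Ω
X = 2.067 − 29.85 = -27.79 Ω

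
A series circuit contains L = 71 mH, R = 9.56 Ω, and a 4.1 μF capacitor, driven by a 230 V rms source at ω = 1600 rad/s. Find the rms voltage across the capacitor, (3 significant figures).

877 V

X_L = ωL = 114 Ω
X_C = 1/(ωC) = 152 Ω
Net reactance X = X_L − X_C = -38.8 Ω
Z = 9.56 − j38.8 Ω
|Z| = √(9.56² + 38.8²) = 40.0 Ω
I = V/|Z| = 5.75 A
V_C = I·|Z_C| = 5.75 × 152 = 877 V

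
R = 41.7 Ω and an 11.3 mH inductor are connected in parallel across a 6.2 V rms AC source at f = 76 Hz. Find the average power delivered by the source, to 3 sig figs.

ω = 2πf = 477.5 rad/s
X_L = ωL = 5.40 Ω
Parallel: admittances add. Y = 1/R + 1/(jωL)
Y = (0.0240 − j0.185) S
|Y| = 0.187 S → |Z| = 1/|Y| = 5.35 Ω, ∠Z = −∠Y = 82.6°
I = V/|Z| = 1.16 A
P = VI cos φ = 6.2 × 1.16 × cos(82.6°) = 922 mW

922 mW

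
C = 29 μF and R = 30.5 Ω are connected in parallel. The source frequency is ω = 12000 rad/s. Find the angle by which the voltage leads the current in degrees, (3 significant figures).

-84.6°

X_C = 1/(ωC) = 2.87 Ω
Parallel: admittances add. Y = 1/R + jωC
Y = (0.0328 + j0.348) S
|Y| = 0.350 S → |Z| = 1/|Y| = 2.86 Ω, ∠Z = −∠Y = -84.6°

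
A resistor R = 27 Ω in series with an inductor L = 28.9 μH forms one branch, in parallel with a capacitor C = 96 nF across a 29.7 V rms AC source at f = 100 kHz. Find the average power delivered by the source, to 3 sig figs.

ω = 2πf = 628300 rad/s
X_L = ωL = 18.2 Ω
X_C = 1/(ωC) = 16.6 Ω
Branch 1 (R+jX_L): Z₁ = 27.0 + j18.2 Ω, |Z₁| = 32.5 Ω
Branch 2 (−jX_C): Z₂ = −j16.6 Ω
Parallel: Z = Z₁Z₂/(Z₁+Z₂), |Z| = 19.9 Ω, ∠Z = -59.4°
I = V/|Z| = 1.49 A
P = VI cos φ = 29.7 × 1.49 × cos(-59.4°) = 22.5 W

22.5 W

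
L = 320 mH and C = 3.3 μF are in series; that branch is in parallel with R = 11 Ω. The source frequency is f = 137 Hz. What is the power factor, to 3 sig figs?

0.990

ω = 2πf = 860.8 rad/s
X_L = ωL = 275 Ω
X_C = 1/(ωC) = 352 Ω
Branch 1: Z₁ = R = 11.0 Ω
Branch 2 (series LC): Z₂ = j(X_L − X_C) = −j76.6 Ω
Parallel: Z = Z₁Z₂/(Z₁+Z₂), |Z| = 10.9 Ω, ∠Z = -8.17°
cos φ = cos(-8.17°) = 0.990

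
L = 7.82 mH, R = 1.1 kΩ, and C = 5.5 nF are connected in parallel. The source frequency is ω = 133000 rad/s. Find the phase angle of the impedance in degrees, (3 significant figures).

X_L = ωL = 1040 Ω
X_C = 1/(ωC) = 1370 Ω
Parallel: admittances add. Y = 1/R + 1/(jωL) + jωC
Y = (0.000909 − j0.000230) S
|Y| = 0.000938 S → |Z| = 1/|Y| = 1070 Ω, ∠Z = −∠Y = 14.2°

14.2°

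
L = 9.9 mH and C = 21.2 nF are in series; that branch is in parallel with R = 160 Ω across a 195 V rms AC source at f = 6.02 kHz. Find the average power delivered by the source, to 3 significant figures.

238 W

ω = 2πf = 37820 rad/s
X_L = ωL = 374 Ω
X_C = 1/(ωC) = 1250 Ω
Branch 1: Z₁ = R = 160 Ω
Branch 2 (series LC): Z₂ = j(X_L − X_C) = −j873 Ω
Parallel: Z = Z₁Z₂/(Z₁+Z₂), |Z| = 157 Ω, ∠Z = -10.4°
I = V/|Z| = 1.24 A
P = VI cos φ = 195 × 1.24 × cos(-10.4°) = 238 W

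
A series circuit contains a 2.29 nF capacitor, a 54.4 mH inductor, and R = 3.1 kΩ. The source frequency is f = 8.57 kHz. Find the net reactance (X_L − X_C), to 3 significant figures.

ω = 2πf = 53850 rad/s
X_L = ωL = 2930 Ω
X_C = 1/(ωC) = 8110 Ω
X = 2930 − 8110 = -5180 Ω

-5180 Ω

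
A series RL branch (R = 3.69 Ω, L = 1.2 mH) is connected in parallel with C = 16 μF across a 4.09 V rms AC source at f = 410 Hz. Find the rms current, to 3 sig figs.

753 mA

ω = 2πf = 2576 rad/s
X_L = ωL = 3.09 Ω
X_C = 1/(ωC) = 24.3 Ω
Branch 1 (R+jX_L): Z₁ = 3.69 + j3.09 Ω, |Z₁| = 4.81 Ω
Branch 2 (−jX_C): Z₂ = −j24.3 Ω
Parallel: Z = Z₁Z₂/(Z₁+Z₂), |Z| = 5.43 Ω, ∠Z = 30.1°
I = V/|Z| = 4.09/5.43 = 753 mA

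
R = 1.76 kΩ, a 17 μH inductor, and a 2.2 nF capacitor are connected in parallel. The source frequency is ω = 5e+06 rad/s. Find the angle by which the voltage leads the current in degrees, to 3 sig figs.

53.4°

X_L = ωL = 85.0 Ω
X_C = 1/(ωC) = 90.9 Ω
Parallel: admittances add. Y = 1/R + 1/(jωL) + jωC
Y = (0.000568 − j0.000765) S
|Y| = 0.000953 S → |Z| = 1/|Y| = 1050 Ω, ∠Z = −∠Y = 53.4°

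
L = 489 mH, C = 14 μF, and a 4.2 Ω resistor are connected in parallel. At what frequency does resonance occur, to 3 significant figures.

ω₀ = 1/√(LC) = 1/√(0.489 × 1.4e-05) = 382.2 rad/s
f₀ = ω₀/(2π) = 60.8 Hz

60.8 Hz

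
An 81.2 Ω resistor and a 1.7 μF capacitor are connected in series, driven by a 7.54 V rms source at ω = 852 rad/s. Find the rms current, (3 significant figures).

X_C = 1/(ωC) = 690 Ω
Z = 81.2 − j690 Ω
|Z| = √(81.2² + 690²) = 695 Ω
I = V/|Z| = 7.54/695 = 10.8 mA

10.8 mA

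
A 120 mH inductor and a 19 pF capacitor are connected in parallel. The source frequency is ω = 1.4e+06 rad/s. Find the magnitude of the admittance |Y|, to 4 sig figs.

20.65 μS

X_L = ωL = 168000 Ω
X_C = 1/(ωC) = 37590 Ω
Parallel: admittances add. Y = 1/(jωL) + jωC
Y = (0 + j2.065e-05) S
|Y| = 2.065e-05 S → |Z| = 1/|Y| = 48430 Ω, ∠Z = −∠Y = -90.00°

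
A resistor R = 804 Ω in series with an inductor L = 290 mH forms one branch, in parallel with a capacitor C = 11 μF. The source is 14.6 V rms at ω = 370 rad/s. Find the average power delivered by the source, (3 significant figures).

260 mW

X_L = ωL = 107 Ω
X_C = 1/(ωC) = 246 Ω
Branch 1 (R+jX_L): Z₁ = 804 + j107 Ω, |Z₁| = 811 Ω
Branch 2 (−jX_C): Z₂ = −j246 Ω
Parallel: Z = Z₁Z₂/(Z₁+Z₂), |Z| = 244 Ω, ∠Z = -72.6°
I = V/|Z| = 59.8 mA
P = VI cos φ = 14.6 × 0.0598 × cos(-72.6°) = 260 mW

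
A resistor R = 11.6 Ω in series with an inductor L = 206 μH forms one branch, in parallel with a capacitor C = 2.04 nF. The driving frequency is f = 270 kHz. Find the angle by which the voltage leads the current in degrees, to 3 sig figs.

ω = 2πf = 1.696e+06 rad/s
X_L = ωL = 349 Ω
X_C = 1/(ωC) = 289 Ω
Branch 1 (R+jX_L): Z₁ = 11.6 + j349 Ω, |Z₁| = 350 Ω
Branch 2 (−jX_C): Z₂ = −j289 Ω
Parallel: Z = Z₁Z₂/(Z₁+Z₂), |Z| = 1640 Ω, ∠Z = -81.1°

-81.1°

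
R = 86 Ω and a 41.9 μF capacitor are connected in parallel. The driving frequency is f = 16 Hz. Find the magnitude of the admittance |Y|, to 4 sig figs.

12.37 mS

ω = 2πf = 100.5 rad/s
X_C = 1/(ωC) = 237.4 Ω
Parallel: admittances add. Y = 1/R + jωC
Y = (0.01163 + j0.004212) S
|Y| = 0.01237 S → |Z| = 1/|Y| = 80.86 Ω, ∠Z = −∠Y = -19.91°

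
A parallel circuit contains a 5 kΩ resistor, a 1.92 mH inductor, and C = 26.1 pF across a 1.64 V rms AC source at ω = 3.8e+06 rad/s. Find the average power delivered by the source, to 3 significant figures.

538 μW

X_L = ωL = 7300 Ω
X_C = 1/(ωC) = 10100 Ω
Parallel: admittances add. Y = 1/R + 1/(jωL) + jωC
Y = (0.000200 − j3.79e-05) S
|Y| = 0.000204 S → |Z| = 1/|Y| = 4910 Ω, ∠Z = −∠Y = 10.7°
I = V/|Z| = 334 μA
P = VI cos φ = 1.64 × 0.000334 × cos(10.7°) = 538 μW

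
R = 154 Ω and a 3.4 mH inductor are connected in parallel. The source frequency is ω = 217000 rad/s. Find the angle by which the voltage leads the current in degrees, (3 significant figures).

11.8°

X_L = ωL = 738 Ω
Parallel: admittances add. Y = 1/R + 1/(jωL)
Y = (0.00649 − j0.00136) S
|Y| = 0.00663 S → |Z| = 1/|Y| = 151 Ω, ∠Z = −∠Y = 11.8°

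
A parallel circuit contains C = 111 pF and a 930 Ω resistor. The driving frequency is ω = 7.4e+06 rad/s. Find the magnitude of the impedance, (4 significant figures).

X_C = 1/(ωC) = 1217 Ω
Parallel: admittances add. Y = 1/R + jωC
Y = (0.001075 + j0.0008214) S
|Y| = 0.001353 S → |Z| = 1/|Y| = 739.0 Ω, ∠Z = −∠Y = -37.38°

739.0 Ω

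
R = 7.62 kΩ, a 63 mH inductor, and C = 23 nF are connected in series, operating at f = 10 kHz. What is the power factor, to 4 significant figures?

0.9191

ω = 2πf = 62830 rad/s
X_L = ωL = 3958 Ω
X_C = 1/(ωC) = 692.0 Ω
Net reactance X = X_L − X_C = 3266 Ω
Z = 7620 + j3266 Ω
|Z| = √(7620² + 3266²) = 8291 Ω
∠Z = arctan(3266/7620) = 23.20°
cos φ = cos(23.20°) = 0.9191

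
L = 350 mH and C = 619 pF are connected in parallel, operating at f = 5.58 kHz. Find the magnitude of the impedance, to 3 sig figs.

ω = 2πf = 35060 rad/s
X_L = ωL = 12300 Ω
X_C = 1/(ωC) = 46100 Ω
Parallel: admittances add. Y = 1/(jωL) + jωC
Y = (0 − j5.98e-05) S
|Y| = 5.98e-05 S → |Z| = 1/|Y| = 16700 Ω, ∠Z = −∠Y = 90.0°

16700 Ω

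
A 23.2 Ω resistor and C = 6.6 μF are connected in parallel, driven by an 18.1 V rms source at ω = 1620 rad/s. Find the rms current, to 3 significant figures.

804 mA

X_C = 1/(ωC) = 93.5 Ω
Parallel: admittances add. Y = 1/R + jωC
Y = (0.0431 + j0.0107) S
|Y| = 0.0444 S → |Z| = 1/|Y| = 22.5 Ω, ∠Z = −∠Y = -13.9°
I = V/|Z| = 18.1/22.5 = 804 mA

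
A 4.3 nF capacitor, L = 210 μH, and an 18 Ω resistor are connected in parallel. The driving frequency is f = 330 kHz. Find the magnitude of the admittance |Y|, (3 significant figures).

ω = 2πf = 2.073e+06 rad/s
X_L = ωL = 435 Ω
X_C = 1/(ωC) = 112 Ω
Parallel: admittances add. Y = 1/R + 1/(jωL) + jωC
Y = (0.0556 + j0.00662) S
|Y| = 0.0559 S → |Z| = 1/|Y| = 17.9 Ω, ∠Z = −∠Y = -6.79°

55.9 mS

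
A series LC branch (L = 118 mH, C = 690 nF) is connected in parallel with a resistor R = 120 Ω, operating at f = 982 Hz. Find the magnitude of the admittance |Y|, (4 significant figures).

ω = 2πf = 6170 rad/s
X_L = ωL = 728.1 Ω
X_C = 1/(ωC) = 234.9 Ω
Branch 1: Z₁ = R = 120.0 Ω
Branch 2 (series LC): Z₂ = j(X_L − X_C) = j493.2 Ω
Parallel: Z = Z₁Z₂/(Z₁+Z₂), |Z| = 116.6 Ω, ∠Z = 13.68°
|Y| = 1/|Z| = 8.576 mS

8.576 mS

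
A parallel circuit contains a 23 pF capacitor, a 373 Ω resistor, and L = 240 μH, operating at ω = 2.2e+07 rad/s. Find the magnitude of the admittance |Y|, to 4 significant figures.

2.700 mS

X_L = ωL = 5280 Ω
X_C = 1/(ωC) = 1976 Ω
Parallel: admittances add. Y = 1/R + 1/(jωL) + jωC
Y = (0.002681 + j0.0003166) S
|Y| = 0.002700 S → |Z| = 1/|Y| = 370.4 Ω, ∠Z = −∠Y = -6.735°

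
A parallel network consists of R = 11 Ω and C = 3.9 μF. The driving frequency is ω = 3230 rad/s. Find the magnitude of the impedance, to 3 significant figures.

X_C = 1/(ωC) = 79.4 Ω
Parallel: admittances add. Y = 1/R + jωC
Y = (0.0909 + j0.0126) S
|Y| = 0.0918 S → |Z| = 1/|Y| = 10.9 Ω, ∠Z = −∠Y = -7.89°

10.9 Ω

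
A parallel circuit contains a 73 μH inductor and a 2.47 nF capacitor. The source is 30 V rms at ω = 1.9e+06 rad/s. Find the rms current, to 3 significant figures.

X_L = ωL = 139 Ω
X_C = 1/(ωC) = 213 Ω
Parallel: admittances add. Y = 1/(jωL) + jωC
Y = (0 − j0.00252) S
|Y| = 0.00252 S → |Z| = 1/|Y| = 397 Ω, ∠Z = −∠Y = 90.0°
I = V/|Z| = 30/397 = 75.5 mA

75.5 mA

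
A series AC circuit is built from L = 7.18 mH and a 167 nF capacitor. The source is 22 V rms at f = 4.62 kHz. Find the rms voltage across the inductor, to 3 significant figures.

ω = 2πf = 29030 rad/s
X_L = ωL = 208 Ω
X_C = 1/(ωC) = 206 Ω
Net reactance X = X_L − X_C = 2.14 Ω
Z = j2.14 Ω
|Z| = √(0² + 2.14²) = 2.14 Ω
I = V/|Z| = 10.3 A
V_L = I·|Z_L| = 10.3 × 208 = 2140 V

2140 V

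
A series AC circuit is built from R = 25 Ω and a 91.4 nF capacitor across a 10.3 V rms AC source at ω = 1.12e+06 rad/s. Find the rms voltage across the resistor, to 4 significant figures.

X_C = 1/(ωC) = 9.769 Ω
Z = 25.00 − j9.769 Ω
|Z| = √(25.00² + 9.769²) = 26.84 Ω
I = V/|Z| = 383.7 mA
V_R = I·|Z_R| = 0.3837 × 25.00 = 9.594 V

9.594 V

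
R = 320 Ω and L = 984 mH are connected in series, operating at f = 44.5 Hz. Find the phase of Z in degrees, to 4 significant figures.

40.69°

ω = 2πf = 279.6 rad/s
X_L = ωL = 275.1 Ω
Z = 320.0 + j275.1 Ω
|Z| = √(320.0² + 275.1²) = 422.0 Ω
∠Z = arctan(275.1/320.0) = 40.69°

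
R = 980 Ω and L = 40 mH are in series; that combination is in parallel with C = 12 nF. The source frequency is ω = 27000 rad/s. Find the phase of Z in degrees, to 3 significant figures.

21.7°

X_L = ωL = 1080 Ω
X_C = 1/(ωC) = 3090 Ω
Branch 1 (R+jX_L): Z₁ = 980 + j1080 Ω, |Z₁| = 1460 Ω
Branch 2 (−jX_C): Z₂ = −j3090 Ω
Parallel: Z = Z₁Z₂/(Z₁+Z₂), |Z| = 2020 Ω, ∠Z = 21.7°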